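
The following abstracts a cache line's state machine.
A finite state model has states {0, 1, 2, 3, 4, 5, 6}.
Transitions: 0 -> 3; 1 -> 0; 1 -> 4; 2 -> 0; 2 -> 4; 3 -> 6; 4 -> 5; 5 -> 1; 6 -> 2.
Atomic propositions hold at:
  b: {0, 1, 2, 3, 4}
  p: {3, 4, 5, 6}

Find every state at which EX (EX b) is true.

Sat(EX b) = {s : some successor in {0, 1, 2, 3, 4}} = {0, 1, 2, 5, 6}
Sat(EX (EX b)) = {s : some successor in {0, 1, 2, 5, 6}} = {1, 2, 3, 4, 5, 6}

{1, 2, 3, 4, 5, 6}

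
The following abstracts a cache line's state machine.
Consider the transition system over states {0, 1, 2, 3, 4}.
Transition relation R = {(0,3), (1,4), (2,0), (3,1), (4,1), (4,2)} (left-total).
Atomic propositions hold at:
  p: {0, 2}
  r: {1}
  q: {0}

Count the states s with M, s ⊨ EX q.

Sat(EX q) = {s : some successor in {0}} = {2}
|Sat(EX q)| = |{2}| = 1.

1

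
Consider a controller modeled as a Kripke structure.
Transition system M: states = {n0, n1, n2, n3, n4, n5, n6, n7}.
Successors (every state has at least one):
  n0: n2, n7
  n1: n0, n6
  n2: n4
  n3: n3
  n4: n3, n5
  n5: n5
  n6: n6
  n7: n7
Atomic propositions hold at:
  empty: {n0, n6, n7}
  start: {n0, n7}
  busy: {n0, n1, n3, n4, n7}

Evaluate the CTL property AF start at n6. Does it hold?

AF start: least fixpoint, start Z0 = {n0, n7}, add states with every successor in Z. Already a fixed point.
Sat(AF start) = {n0, n7}
n6 ∉ Sat(AF start) = {n0, n7}, so the formula does not hold at n6.

No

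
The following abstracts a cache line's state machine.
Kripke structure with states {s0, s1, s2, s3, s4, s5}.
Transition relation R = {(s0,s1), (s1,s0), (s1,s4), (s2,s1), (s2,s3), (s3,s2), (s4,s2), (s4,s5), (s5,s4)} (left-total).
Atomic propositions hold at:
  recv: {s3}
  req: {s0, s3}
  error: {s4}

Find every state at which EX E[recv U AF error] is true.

{s1, s4, s5}

AF error: least fixpoint, start Z0 = {s4}, add states with every successor in Z. Z1 = {s4, s5}; fixed.
Sat(AF error) = {s4, s5}
E[recv U AF error]: least fixpoint, start Z0 = Sat(AF error) = {s4, s5}, add states in Sat(recv) with some successor in Z. Already a fixed point.
Sat(E[recv U AF error]) = {s4, s5}
Sat(EX E[recv U AF error]) = {s : some successor in {s4, s5}} = {s1, s4, s5}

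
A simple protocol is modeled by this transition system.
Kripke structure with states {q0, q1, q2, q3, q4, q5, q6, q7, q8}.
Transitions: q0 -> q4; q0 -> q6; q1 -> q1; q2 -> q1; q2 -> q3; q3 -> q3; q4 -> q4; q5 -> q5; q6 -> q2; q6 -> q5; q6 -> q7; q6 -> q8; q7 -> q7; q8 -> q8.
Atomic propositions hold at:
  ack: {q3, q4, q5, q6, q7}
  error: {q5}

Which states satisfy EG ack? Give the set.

{q3, q4, q5, q6, q7}

EG ack: greatest fixpoint, start Z0 = {q3, q4, q5, q6, q7}, keep only states in Sat with some successor in Z. Already a fixed point.
Sat(EG ack) = {q3, q4, q5, q6, q7}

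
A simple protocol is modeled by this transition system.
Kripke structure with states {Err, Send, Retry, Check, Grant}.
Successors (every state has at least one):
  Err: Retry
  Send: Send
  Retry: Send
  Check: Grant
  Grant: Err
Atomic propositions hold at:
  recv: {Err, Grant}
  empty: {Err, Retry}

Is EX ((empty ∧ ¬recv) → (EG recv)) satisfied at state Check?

Sat(¬recv) = {Send, Retry, Check}
Sat(empty ∧ ¬recv) = {Retry}
EG recv: greatest fixpoint, start Z0 = {Err, Grant}, keep only states in Sat with some successor in Z. Z1 = {Grant}; Z2 = ∅; fixed.
Sat(EG recv) = ∅
Sat((empty ∧ ¬recv) → (EG recv)) = {Err, Send, Check, Grant}
Sat(EX ((empty ∧ ¬recv) → (EG recv))) = {s : some successor in {Err, Send, Check, Grant}} = {Send, Retry, Check, Grant}
Check ∈ Sat(EX ((empty ∧ ¬recv) → (EG recv))) = {Send, Retry, Check, Grant}, so the formula holds at Check.

Yes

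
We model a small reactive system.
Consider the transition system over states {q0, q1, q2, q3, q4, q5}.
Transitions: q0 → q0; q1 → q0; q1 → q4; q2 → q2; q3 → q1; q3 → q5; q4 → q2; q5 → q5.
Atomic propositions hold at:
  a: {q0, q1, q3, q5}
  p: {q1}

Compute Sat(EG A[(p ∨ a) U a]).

Sat(p ∨ a) = {q0, q1, q3, q5}
A[(p ∨ a) U a]: least fixpoint, start Z0 = Sat(a) = {q0, q1, q3, q5}, add states in Sat(p ∨ a) with every successor in Z. Already a fixed point.
Sat(A[(p ∨ a) U a]) = {q0, q1, q3, q5}
EG A[(p ∨ a) U a]: greatest fixpoint, start Z0 = {q0, q1, q3, q5}, keep only states in Sat with some successor in Z. Already a fixed point.
Sat(EG A[(p ∨ a) U a]) = {q0, q1, q3, q5}

{q0, q1, q3, q5}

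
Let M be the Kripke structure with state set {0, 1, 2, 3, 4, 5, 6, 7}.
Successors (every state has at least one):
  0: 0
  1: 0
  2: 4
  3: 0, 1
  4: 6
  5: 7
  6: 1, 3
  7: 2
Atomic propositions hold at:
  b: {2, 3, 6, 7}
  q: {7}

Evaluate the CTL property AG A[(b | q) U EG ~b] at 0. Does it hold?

Yes

Sat(b | q) = {2, 3, 6, 7}
Sat(~b) = {0, 1, 4, 5}
EG ~b: greatest fixpoint, start Z0 = {0, 1, 4, 5}, keep only states in Sat with some successor in Z. Z1 = {0, 1}; fixed.
Sat(EG ~b) = {0, 1}
A[(b | q) U EG ~b]: least fixpoint, start Z0 = Sat(EG ~b) = {0, 1}, add states in Sat(b | q) with every successor in Z. Z1 = {0, 1, 3}; Z2 = {0, 1, 3, 6}; fixed.
Sat(A[(b | q) U EG ~b]) = {0, 1, 3, 6}
AG A[(b | q) U EG ~b]: greatest fixpoint, start Z0 = {0, 1, 3, 6}, keep only states in Sat with every successor in Z. Already a fixed point.
Sat(AG A[(b | q) U EG ~b]) = {0, 1, 3, 6}
0 ∈ Sat(AG A[(b | q) U EG ~b]) = {0, 1, 3, 6}, so the formula holds at 0.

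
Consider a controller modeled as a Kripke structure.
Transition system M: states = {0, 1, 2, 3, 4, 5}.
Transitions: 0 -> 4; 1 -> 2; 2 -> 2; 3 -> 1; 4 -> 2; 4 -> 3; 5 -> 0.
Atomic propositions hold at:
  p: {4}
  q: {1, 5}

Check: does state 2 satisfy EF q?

EF q: least fixpoint, start Z0 = {1, 5}, add states with some successor in Z. Z1 = {1, 3, 5}; Z2 = {1, 3, 4, 5}; Z3 = {0, 1, 3, 4, 5}; fixed.
Sat(EF q) = {0, 1, 3, 4, 5}
2 ∉ Sat(EF q) = {0, 1, 3, 4, 5}, so the formula does not hold at 2.

No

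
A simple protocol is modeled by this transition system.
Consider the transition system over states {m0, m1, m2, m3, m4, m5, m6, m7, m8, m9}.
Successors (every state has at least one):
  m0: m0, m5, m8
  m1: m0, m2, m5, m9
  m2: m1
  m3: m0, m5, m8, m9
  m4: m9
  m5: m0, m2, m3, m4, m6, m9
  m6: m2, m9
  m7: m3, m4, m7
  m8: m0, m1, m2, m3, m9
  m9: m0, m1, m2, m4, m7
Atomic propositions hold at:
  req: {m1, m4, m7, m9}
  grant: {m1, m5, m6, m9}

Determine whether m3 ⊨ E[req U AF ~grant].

Yes

Sat(~grant) = {m0, m2, m3, m4, m7, m8}
AF ~grant: least fixpoint, start Z0 = {m0, m2, m3, m4, m7, m8}, add states with every successor in Z. Already a fixed point.
Sat(AF ~grant) = {m0, m2, m3, m4, m7, m8}
E[req U AF ~grant]: least fixpoint, start Z0 = Sat(AF ~grant) = {m0, m2, m3, m4, m7, m8}, add states in Sat(req) with some successor in Z. Z1 = {m0, m1, m2, m3, m4, m7, m8, m9}; fixed.
Sat(E[req U AF ~grant]) = {m0, m1, m2, m3, m4, m7, m8, m9}
m3 ∈ Sat(E[req U AF ~grant]) = {m0, m1, m2, m3, m4, m7, m8, m9}, so the formula holds at m3.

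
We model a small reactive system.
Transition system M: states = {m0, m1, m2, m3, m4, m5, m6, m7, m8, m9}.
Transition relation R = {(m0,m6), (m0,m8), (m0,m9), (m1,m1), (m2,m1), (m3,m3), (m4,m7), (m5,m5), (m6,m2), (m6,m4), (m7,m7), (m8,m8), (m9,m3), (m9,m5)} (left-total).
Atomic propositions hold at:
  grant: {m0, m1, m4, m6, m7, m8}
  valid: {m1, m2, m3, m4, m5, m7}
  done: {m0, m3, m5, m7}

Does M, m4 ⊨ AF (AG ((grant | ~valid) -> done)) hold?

Yes

Sat(~valid) = {m0, m6, m8, m9}
Sat(grant | ~valid) = {m0, m1, m4, m6, m7, m8, m9}
Sat((grant | ~valid) -> done) = {m0, m2, m3, m5, m7}
AG ((grant | ~valid) -> done): greatest fixpoint, start Z0 = {m0, m2, m3, m5, m7}, keep only states in Sat with every successor in Z. Z1 = {m3, m5, m7}; fixed.
Sat(AG ((grant | ~valid) -> done)) = {m3, m5, m7}
AF (AG ((grant | ~valid) -> done)): least fixpoint, start Z0 = {m3, m5, m7}, add states with every successor in Z. Z1 = {m3, m4, m5, m7, m9}; fixed.
Sat(AF (AG ((grant | ~valid) -> done))) = {m3, m4, m5, m7, m9}
m4 ∈ Sat(AF (AG ((grant | ~valid) -> done))) = {m3, m4, m5, m7, m9}, so the formula holds at m4.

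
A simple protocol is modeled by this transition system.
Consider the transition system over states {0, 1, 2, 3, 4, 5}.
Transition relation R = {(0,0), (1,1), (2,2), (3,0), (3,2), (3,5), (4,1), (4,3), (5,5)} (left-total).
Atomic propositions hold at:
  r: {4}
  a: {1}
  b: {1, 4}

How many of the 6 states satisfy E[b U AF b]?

AF b: least fixpoint, start Z0 = {1, 4}, add states with every successor in Z. Already a fixed point.
Sat(AF b) = {1, 4}
E[b U AF b]: least fixpoint, start Z0 = Sat(AF b) = {1, 4}, add states in Sat(b) with some successor in Z. Already a fixed point.
Sat(E[b U AF b]) = {1, 4}
|Sat(E[b U AF b])| = |{1, 4}| = 2.

2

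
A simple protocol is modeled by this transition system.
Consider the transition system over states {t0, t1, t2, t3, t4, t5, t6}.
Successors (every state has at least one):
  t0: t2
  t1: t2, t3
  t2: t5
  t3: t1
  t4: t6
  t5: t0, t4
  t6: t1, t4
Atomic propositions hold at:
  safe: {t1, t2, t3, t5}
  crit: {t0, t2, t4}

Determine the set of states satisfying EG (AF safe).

AF safe: least fixpoint, start Z0 = {t1, t2, t3, t5}, add states with every successor in Z. Z1 = {t0, t1, t2, t3, t5}; fixed.
Sat(AF safe) = {t0, t1, t2, t3, t5}
EG (AF safe): greatest fixpoint, start Z0 = {t0, t1, t2, t3, t5}, keep only states in Sat with some successor in Z. Already a fixed point.
Sat(EG (AF safe)) = {t0, t1, t2, t3, t5}

{t0, t1, t2, t3, t5}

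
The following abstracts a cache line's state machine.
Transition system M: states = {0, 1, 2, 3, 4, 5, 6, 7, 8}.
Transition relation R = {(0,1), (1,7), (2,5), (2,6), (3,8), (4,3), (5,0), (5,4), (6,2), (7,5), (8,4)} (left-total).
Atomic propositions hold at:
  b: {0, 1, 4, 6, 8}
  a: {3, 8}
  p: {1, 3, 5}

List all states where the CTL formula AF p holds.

{0, 1, 3, 4, 5, 7, 8}

AF p: least fixpoint, start Z0 = {1, 3, 5}, add states with every successor in Z. Z1 = {0, 1, 3, 4, 5, 7}; Z2 = {0, 1, 3, 4, 5, 7, 8}; fixed.
Sat(AF p) = {0, 1, 3, 4, 5, 7, 8}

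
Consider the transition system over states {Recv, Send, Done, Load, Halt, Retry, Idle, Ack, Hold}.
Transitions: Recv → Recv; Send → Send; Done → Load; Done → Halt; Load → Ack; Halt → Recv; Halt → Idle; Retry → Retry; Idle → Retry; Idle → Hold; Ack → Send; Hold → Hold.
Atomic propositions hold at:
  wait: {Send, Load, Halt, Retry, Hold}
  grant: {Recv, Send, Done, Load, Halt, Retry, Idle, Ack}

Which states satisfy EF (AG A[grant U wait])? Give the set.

{Send, Done, Load, Halt, Retry, Idle, Ack, Hold}

A[grant U wait]: least fixpoint, start Z0 = Sat(wait) = {Send, Load, Halt, Retry, Hold}, add states in Sat(grant) with every successor in Z. Z1 = {Send, Done, Load, Halt, Retry, Idle, Ack, Hold}; fixed.
Sat(A[grant U wait]) = {Send, Done, Load, Halt, Retry, Idle, Ack, Hold}
AG A[grant U wait]: greatest fixpoint, start Z0 = {Send, Done, Load, Halt, Retry, Idle, Ack, Hold}, keep only states in Sat with every successor in Z. Z1 = {Send, Done, Load, Retry, Idle, Ack, Hold}; Z2 = {Send, Load, Retry, Idle, Ack, Hold}; fixed.
Sat(AG A[grant U wait]) = {Send, Load, Retry, Idle, Ack, Hold}
EF (AG A[grant U wait]): least fixpoint, start Z0 = {Send, Load, Retry, Idle, Ack, Hold}, add states with some successor in Z. Z1 = {Send, Done, Load, Halt, Retry, Idle, Ack, Hold}; fixed.
Sat(EF (AG A[grant U wait])) = {Send, Done, Load, Halt, Retry, Idle, Ack, Hold}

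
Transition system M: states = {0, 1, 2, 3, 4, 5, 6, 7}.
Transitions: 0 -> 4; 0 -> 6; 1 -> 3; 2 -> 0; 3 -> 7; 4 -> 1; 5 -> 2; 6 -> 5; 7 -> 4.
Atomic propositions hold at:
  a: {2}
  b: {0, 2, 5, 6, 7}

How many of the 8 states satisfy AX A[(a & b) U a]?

Sat(a & b) = {2}
A[(a & b) U a]: least fixpoint, start Z0 = Sat(a) = {2}, add states in Sat(a & b) with every successor in Z. Already a fixed point.
Sat(A[(a & b) U a]) = {2}
Sat(AX A[(a & b) U a]) = {s : every successor in {2}} = {5}
|Sat(AX A[(a & b) U a])| = |{5}| = 1.

1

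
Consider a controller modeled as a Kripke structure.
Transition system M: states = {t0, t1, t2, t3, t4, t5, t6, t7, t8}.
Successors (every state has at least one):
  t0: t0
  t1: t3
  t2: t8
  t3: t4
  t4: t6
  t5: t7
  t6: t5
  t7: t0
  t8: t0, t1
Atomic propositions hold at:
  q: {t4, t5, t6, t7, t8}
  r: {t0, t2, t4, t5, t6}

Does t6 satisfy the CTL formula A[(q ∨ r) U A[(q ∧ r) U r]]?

Sat(q ∨ r) = {t0, t2, t4, t5, t6, t7, t8}
Sat(q ∧ r) = {t4, t5, t6}
A[(q ∧ r) U r]: least fixpoint, start Z0 = Sat(r) = {t0, t2, t4, t5, t6}, add states in Sat(q ∧ r) with every successor in Z. Already a fixed point.
Sat(A[(q ∧ r) U r]) = {t0, t2, t4, t5, t6}
A[(q ∨ r) U A[(q ∧ r) U r]]: least fixpoint, start Z0 = Sat(A[(q ∧ r) U r]) = {t0, t2, t4, t5, t6}, add states in Sat(q ∨ r) with every successor in Z. Z1 = {t0, t2, t4, t5, t6, t7}; fixed.
Sat(A[(q ∨ r) U A[(q ∧ r) U r]]) = {t0, t2, t4, t5, t6, t7}
t6 ∈ Sat(A[(q ∨ r) U A[(q ∧ r) U r]]) = {t0, t2, t4, t5, t6, t7}, so the formula holds at t6.

Yes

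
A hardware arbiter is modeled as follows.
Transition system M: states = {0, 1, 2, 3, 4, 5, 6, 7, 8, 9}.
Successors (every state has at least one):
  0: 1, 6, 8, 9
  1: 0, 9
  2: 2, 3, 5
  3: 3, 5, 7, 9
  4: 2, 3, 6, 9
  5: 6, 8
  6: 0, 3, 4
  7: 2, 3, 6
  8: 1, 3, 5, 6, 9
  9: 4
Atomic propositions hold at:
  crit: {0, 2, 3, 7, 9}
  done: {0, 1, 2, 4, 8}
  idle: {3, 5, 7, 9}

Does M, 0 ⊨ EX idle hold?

Sat(EX idle) = {s : some successor in {3, 5, 7, 9}} = {0, 1, 2, 3, 4, 6, 7, 8}
0 ∈ Sat(EX idle) = {0, 1, 2, 3, 4, 6, 7, 8}, so the formula holds at 0.

Yes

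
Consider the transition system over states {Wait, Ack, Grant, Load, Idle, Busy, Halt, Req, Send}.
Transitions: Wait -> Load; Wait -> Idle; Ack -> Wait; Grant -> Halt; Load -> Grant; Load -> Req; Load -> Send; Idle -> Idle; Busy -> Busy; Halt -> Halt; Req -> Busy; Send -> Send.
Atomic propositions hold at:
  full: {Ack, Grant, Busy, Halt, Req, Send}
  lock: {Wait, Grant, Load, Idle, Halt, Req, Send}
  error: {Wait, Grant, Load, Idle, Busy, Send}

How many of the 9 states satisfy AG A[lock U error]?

4

A[lock U error]: least fixpoint, start Z0 = Sat(error) = {Wait, Grant, Load, Idle, Busy, Send}, add states in Sat(lock) with every successor in Z. Z1 = {Wait, Grant, Load, Idle, Busy, Req, Send}; fixed.
Sat(A[lock U error]) = {Wait, Grant, Load, Idle, Busy, Req, Send}
AG A[lock U error]: greatest fixpoint, start Z0 = {Wait, Grant, Load, Idle, Busy, Req, Send}, keep only states in Sat with every successor in Z. Z1 = {Wait, Load, Idle, Busy, Req, Send}; Z2 = {Wait, Idle, Busy, Req, Send}; Z3 = {Idle, Busy, Req, Send}; fixed.
Sat(AG A[lock U error]) = {Idle, Busy, Req, Send}
|Sat(AG A[lock U error])| = |{Idle, Busy, Req, Send}| = 4.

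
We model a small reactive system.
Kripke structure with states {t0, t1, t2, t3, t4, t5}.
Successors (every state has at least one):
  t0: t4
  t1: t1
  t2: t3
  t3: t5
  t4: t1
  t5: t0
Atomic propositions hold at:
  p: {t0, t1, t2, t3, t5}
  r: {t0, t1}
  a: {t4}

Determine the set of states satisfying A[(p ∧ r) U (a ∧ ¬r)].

Sat(p ∧ r) = {t0, t1}
Sat(¬r) = {t2, t3, t4, t5}
Sat(a ∧ ¬r) = {t4}
A[(p ∧ r) U (a ∧ ¬r)]: least fixpoint, start Z0 = Sat((a ∧ ¬r)) = {t4}, add states in Sat(p ∧ r) with every successor in Z. Z1 = {t0, t4}; fixed.
Sat(A[(p ∧ r) U (a ∧ ¬r)]) = {t0, t4}

{t0, t4}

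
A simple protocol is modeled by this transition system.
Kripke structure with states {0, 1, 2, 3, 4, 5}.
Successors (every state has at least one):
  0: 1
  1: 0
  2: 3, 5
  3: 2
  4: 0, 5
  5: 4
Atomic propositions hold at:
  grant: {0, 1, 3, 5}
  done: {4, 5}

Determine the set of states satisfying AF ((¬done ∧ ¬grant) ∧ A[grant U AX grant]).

{2, 3}

Sat(¬done) = {0, 1, 2, 3}
Sat(¬grant) = {2, 4}
Sat(¬done ∧ ¬grant) = {2}
Sat(AX grant) = {s : every successor in {0, 1, 3, 5}} = {0, 1, 2, 4}
A[grant U AX grant]: least fixpoint, start Z0 = Sat(AX grant) = {0, 1, 2, 4}, add states in Sat(grant) with every successor in Z. Z1 = {0, 1, 2, 3, 4, 5}; fixed.
Sat(A[grant U AX grant]) = {0, 1, 2, 3, 4, 5}
Sat((¬done ∧ ¬grant) ∧ A[grant U AX grant]) = {2}
AF ((¬done ∧ ¬grant) ∧ A[grant U AX grant]): least fixpoint, start Z0 = {2}, add states with every successor in Z. Z1 = {2, 3}; fixed.
Sat(AF ((¬done ∧ ¬grant) ∧ A[grant U AX grant])) = {2, 3}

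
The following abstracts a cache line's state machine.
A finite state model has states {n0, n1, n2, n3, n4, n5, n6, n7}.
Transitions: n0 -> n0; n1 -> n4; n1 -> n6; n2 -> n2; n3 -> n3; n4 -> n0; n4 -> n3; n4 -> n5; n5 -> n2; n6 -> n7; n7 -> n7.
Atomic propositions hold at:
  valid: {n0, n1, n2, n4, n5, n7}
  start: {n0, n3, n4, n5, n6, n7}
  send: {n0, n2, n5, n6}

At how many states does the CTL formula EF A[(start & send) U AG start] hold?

6

Sat(start & send) = {n0, n5, n6}
AG start: greatest fixpoint, start Z0 = {n0, n3, n4, n5, n6, n7}, keep only states in Sat with every successor in Z. Z1 = {n0, n3, n4, n6, n7}; Z2 = {n0, n3, n6, n7}; fixed.
Sat(AG start) = {n0, n3, n6, n7}
A[(start & send) U AG start]: least fixpoint, start Z0 = Sat(AG start) = {n0, n3, n6, n7}, add states in Sat(start & send) with every successor in Z. Already a fixed point.
Sat(A[(start & send) U AG start]) = {n0, n3, n6, n7}
EF A[(start & send) U AG start]: least fixpoint, start Z0 = {n0, n3, n6, n7}, add states with some successor in Z. Z1 = {n0, n1, n3, n4, n6, n7}; fixed.
Sat(EF A[(start & send) U AG start]) = {n0, n1, n3, n4, n6, n7}
|Sat(EF A[(start & send) U AG start])| = |{n0, n1, n3, n4, n6, n7}| = 6.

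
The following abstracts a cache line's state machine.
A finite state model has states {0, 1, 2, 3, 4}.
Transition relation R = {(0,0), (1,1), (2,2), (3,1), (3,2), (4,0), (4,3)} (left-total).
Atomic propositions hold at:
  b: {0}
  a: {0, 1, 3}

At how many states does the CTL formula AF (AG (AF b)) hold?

AF b: least fixpoint, start Z0 = {0}, add states with every successor in Z. Already a fixed point.
Sat(AF b) = {0}
AG (AF b): greatest fixpoint, start Z0 = {0}, keep only states in Sat with every successor in Z. Already a fixed point.
Sat(AG (AF b)) = {0}
AF (AG (AF b)): least fixpoint, start Z0 = {0}, add states with every successor in Z. Already a fixed point.
Sat(AF (AG (AF b))) = {0}
|Sat(AF (AG (AF b)))| = |{0}| = 1.

1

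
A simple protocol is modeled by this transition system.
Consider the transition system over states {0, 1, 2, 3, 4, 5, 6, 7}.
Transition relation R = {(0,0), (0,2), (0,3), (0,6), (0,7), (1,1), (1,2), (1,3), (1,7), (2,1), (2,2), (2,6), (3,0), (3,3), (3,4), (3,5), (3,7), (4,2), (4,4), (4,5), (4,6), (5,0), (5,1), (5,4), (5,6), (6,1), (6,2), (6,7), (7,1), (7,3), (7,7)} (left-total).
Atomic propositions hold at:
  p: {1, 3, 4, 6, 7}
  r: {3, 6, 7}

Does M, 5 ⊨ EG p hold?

EG p: greatest fixpoint, start Z0 = {1, 3, 4, 6, 7}, keep only states in Sat with some successor in Z. Already a fixed point.
Sat(EG p) = {1, 3, 4, 6, 7}
5 ∉ Sat(EG p) = {1, 3, 4, 6, 7}, so the formula does not hold at 5.

No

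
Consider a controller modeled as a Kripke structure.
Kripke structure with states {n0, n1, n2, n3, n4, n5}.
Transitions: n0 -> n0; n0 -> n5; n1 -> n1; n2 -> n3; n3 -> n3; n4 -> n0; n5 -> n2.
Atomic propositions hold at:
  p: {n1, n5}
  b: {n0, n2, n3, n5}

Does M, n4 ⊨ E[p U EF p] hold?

EF p: least fixpoint, start Z0 = {n1, n5}, add states with some successor in Z. Z1 = {n0, n1, n5}; Z2 = {n0, n1, n4, n5}; fixed.
Sat(EF p) = {n0, n1, n4, n5}
E[p U EF p]: least fixpoint, start Z0 = Sat(EF p) = {n0, n1, n4, n5}, add states in Sat(p) with some successor in Z. Already a fixed point.
Sat(E[p U EF p]) = {n0, n1, n4, n5}
n4 ∈ Sat(E[p U EF p]) = {n0, n1, n4, n5}, so the formula holds at n4.

Yes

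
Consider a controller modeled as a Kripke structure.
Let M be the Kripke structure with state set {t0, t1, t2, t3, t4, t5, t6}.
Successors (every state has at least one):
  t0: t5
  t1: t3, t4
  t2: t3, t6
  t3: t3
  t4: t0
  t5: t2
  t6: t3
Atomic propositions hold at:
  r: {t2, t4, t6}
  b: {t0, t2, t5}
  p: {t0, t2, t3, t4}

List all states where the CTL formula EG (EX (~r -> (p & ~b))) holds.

Sat(~r) = {t0, t1, t3, t5}
Sat(~b) = {t1, t3, t4, t6}
Sat(p & ~b) = {t3, t4}
Sat(~r -> (p & ~b)) = {t2, t3, t4, t6}
Sat(EX (~r -> (p & ~b))) = {s : some successor in {t2, t3, t4, t6}} = {t1, t2, t3, t5, t6}
EG (EX (~r -> (p & ~b))): greatest fixpoint, start Z0 = {t1, t2, t3, t5, t6}, keep only states in Sat with some successor in Z. Already a fixed point.
Sat(EG (EX (~r -> (p & ~b)))) = {t1, t2, t3, t5, t6}

{t1, t2, t3, t5, t6}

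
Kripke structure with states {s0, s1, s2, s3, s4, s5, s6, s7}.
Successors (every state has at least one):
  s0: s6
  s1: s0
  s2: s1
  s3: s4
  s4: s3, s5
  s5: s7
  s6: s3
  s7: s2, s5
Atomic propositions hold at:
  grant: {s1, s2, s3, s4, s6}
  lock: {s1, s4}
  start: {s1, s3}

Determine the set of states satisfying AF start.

{s0, s1, s2, s3, s6}

AF start: least fixpoint, start Z0 = {s1, s3}, add states with every successor in Z. Z1 = {s1, s2, s3, s6}; Z2 = {s0, s1, s2, s3, s6}; fixed.
Sat(AF start) = {s0, s1, s2, s3, s6}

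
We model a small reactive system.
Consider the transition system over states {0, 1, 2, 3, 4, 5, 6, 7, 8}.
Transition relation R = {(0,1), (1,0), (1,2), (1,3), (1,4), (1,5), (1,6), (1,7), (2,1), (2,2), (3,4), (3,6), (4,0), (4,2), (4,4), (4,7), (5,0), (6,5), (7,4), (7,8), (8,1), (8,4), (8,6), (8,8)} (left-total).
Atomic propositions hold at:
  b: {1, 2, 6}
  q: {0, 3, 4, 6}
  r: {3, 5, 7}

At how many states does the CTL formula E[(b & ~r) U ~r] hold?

Sat(~r) = {0, 1, 2, 4, 6, 8}
Sat(b & ~r) = {1, 2, 6}
E[(b & ~r) U ~r]: least fixpoint, start Z0 = Sat(~r) = {0, 1, 2, 4, 6, 8}, add states in Sat(b & ~r) with some successor in Z. Already a fixed point.
Sat(E[(b & ~r) U ~r]) = {0, 1, 2, 4, 6, 8}
|Sat(E[(b & ~r) U ~r])| = |{0, 1, 2, 4, 6, 8}| = 6.

6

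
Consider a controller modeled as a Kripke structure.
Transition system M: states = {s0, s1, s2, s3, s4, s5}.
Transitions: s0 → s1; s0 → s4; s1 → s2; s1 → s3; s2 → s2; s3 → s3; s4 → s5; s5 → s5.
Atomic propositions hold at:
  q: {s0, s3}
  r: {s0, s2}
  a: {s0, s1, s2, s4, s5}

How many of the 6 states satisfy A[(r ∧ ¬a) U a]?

Sat(¬a) = {s3}
Sat(r ∧ ¬a) = ∅
A[(r ∧ ¬a) U a]: least fixpoint, start Z0 = Sat(a) = {s0, s1, s2, s4, s5}, add states in Sat(r ∧ ¬a) with every successor in Z. Already a fixed point.
Sat(A[(r ∧ ¬a) U a]) = {s0, s1, s2, s4, s5}
|Sat(A[(r ∧ ¬a) U a])| = |{s0, s1, s2, s4, s5}| = 5.

5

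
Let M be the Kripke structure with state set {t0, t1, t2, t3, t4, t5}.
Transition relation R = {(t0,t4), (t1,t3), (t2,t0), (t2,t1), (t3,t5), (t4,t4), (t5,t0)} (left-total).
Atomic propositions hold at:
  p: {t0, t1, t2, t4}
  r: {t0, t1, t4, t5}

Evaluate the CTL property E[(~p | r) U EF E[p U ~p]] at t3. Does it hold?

Yes

Sat(~p) = {t3, t5}
Sat(~p | r) = {t0, t1, t3, t4, t5}
E[p U ~p]: least fixpoint, start Z0 = Sat(~p) = {t3, t5}, add states in Sat(p) with some successor in Z. Z1 = {t1, t3, t5}; Z2 = {t1, t2, t3, t5}; fixed.
Sat(E[p U ~p]) = {t1, t2, t3, t5}
EF E[p U ~p]: least fixpoint, start Z0 = {t1, t2, t3, t5}, add states with some successor in Z. Already a fixed point.
Sat(EF E[p U ~p]) = {t1, t2, t3, t5}
E[(~p | r) U EF E[p U ~p]]: least fixpoint, start Z0 = Sat(EF E[p U ~p]) = {t1, t2, t3, t5}, add states in Sat(~p | r) with some successor in Z. Already a fixed point.
Sat(E[(~p | r) U EF E[p U ~p]]) = {t1, t2, t3, t5}
t3 ∈ Sat(E[(~p | r) U EF E[p U ~p]]) = {t1, t2, t3, t5}, so the formula holds at t3.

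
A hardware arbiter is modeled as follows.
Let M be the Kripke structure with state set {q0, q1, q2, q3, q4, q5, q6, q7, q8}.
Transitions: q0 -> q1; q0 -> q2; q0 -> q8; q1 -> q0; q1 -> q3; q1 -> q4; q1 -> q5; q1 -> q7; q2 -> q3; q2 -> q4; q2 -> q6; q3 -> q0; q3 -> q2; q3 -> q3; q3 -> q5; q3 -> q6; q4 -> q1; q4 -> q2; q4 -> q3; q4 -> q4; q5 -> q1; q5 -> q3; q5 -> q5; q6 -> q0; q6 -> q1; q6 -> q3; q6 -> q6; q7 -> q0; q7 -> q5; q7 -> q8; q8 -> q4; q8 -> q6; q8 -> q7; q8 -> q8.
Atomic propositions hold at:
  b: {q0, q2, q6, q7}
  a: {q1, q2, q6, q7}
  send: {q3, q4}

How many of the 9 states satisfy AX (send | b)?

1

Sat(send | b) = {q0, q2, q3, q4, q6, q7}
Sat(AX (send | b)) = {s : every successor in {q0, q2, q3, q4, q6, q7}} = {q2}
|Sat(AX (send | b))| = |{q2}| = 1.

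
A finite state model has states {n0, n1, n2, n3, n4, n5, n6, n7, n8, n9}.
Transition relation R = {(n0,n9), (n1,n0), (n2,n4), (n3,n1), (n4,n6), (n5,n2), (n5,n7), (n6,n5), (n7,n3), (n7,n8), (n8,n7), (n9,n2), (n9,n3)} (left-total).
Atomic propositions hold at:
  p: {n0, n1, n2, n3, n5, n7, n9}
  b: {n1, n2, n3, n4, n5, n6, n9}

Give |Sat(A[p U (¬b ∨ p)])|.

8

Sat(¬b) = {n0, n7, n8}
Sat(¬b ∨ p) = {n0, n1, n2, n3, n5, n7, n8, n9}
A[p U (¬b ∨ p)]: least fixpoint, start Z0 = Sat((¬b ∨ p)) = {n0, n1, n2, n3, n5, n7, n8, n9}, add states in Sat(p) with every successor in Z. Already a fixed point.
Sat(A[p U (¬b ∨ p)]) = {n0, n1, n2, n3, n5, n7, n8, n9}
|Sat(A[p U (¬b ∨ p)])| = |{n0, n1, n2, n3, n5, n7, n8, n9}| = 8.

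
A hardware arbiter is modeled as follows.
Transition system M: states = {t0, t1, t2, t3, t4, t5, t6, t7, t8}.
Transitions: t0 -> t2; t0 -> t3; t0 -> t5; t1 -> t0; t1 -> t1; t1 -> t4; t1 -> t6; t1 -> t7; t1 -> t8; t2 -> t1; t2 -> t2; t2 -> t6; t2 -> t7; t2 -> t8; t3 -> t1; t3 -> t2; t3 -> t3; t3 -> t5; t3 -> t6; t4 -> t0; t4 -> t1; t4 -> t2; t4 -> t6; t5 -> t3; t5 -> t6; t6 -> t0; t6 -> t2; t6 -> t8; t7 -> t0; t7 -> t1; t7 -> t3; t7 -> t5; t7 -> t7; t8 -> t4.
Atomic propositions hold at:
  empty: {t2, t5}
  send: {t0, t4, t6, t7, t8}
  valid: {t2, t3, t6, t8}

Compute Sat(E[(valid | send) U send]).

Sat(valid | send) = {t0, t2, t3, t4, t6, t7, t8}
E[(valid | send) U send]: least fixpoint, start Z0 = Sat(send) = {t0, t4, t6, t7, t8}, add states in Sat(valid | send) with some successor in Z. Z1 = {t0, t2, t3, t4, t6, t7, t8}; fixed.
Sat(E[(valid | send) U send]) = {t0, t2, t3, t4, t6, t7, t8}

{t0, t2, t3, t4, t6, t7, t8}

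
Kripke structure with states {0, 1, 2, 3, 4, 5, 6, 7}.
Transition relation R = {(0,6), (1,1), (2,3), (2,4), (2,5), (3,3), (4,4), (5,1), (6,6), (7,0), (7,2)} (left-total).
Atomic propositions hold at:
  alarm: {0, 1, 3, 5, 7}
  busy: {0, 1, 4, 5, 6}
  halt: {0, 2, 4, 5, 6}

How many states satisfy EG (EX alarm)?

5

Sat(EX alarm) = {s : some successor in {0, 1, 3, 5, 7}} = {1, 2, 3, 5, 7}
EG (EX alarm): greatest fixpoint, start Z0 = {1, 2, 3, 5, 7}, keep only states in Sat with some successor in Z. Already a fixed point.
Sat(EG (EX alarm)) = {1, 2, 3, 5, 7}
|Sat(EG (EX alarm))| = |{1, 2, 3, 5, 7}| = 5.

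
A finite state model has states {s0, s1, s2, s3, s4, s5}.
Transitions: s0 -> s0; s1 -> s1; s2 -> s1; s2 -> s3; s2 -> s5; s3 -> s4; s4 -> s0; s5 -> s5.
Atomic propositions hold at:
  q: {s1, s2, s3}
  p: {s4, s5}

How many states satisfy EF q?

EF q: least fixpoint, start Z0 = {s1, s2, s3}, add states with some successor in Z. Already a fixed point.
Sat(EF q) = {s1, s2, s3}
|Sat(EF q)| = |{s1, s2, s3}| = 3.

3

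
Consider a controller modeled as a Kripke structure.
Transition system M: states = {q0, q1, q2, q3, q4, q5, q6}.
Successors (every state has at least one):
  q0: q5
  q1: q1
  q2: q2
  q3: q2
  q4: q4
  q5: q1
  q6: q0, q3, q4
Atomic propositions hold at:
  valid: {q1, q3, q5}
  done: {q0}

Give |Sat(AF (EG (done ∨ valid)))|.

3

Sat(done ∨ valid) = {q0, q1, q3, q5}
EG (done ∨ valid): greatest fixpoint, start Z0 = {q0, q1, q3, q5}, keep only states in Sat with some successor in Z. Z1 = {q0, q1, q5}; fixed.
Sat(EG (done ∨ valid)) = {q0, q1, q5}
AF (EG (done ∨ valid)): least fixpoint, start Z0 = {q0, q1, q5}, add states with every successor in Z. Already a fixed point.
Sat(AF (EG (done ∨ valid))) = {q0, q1, q5}
|Sat(AF (EG (done ∨ valid)))| = |{q0, q1, q5}| = 3.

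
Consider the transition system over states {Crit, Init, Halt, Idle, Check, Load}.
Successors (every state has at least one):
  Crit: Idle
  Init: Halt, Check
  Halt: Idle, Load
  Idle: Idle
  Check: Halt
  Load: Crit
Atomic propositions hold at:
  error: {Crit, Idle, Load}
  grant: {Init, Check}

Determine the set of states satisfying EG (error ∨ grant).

Sat(error ∨ grant) = {Crit, Init, Idle, Check, Load}
EG (error ∨ grant): greatest fixpoint, start Z0 = {Crit, Init, Idle, Check, Load}, keep only states in Sat with some successor in Z. Z1 = {Crit, Init, Idle, Load}; Z2 = {Crit, Idle, Load}; fixed.
Sat(EG (error ∨ grant)) = {Crit, Idle, Load}

{Crit, Idle, Load}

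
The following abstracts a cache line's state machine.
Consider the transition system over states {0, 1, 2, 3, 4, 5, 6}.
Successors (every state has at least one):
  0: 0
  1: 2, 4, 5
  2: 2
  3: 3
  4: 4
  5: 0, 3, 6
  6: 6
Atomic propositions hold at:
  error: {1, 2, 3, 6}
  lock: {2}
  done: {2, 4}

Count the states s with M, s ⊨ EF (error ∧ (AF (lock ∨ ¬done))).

5

Sat(¬done) = {0, 1, 3, 5, 6}
Sat(lock ∨ ¬done) = {0, 1, 2, 3, 5, 6}
AF (lock ∨ ¬done): least fixpoint, start Z0 = {0, 1, 2, 3, 5, 6}, add states with every successor in Z. Already a fixed point.
Sat(AF (lock ∨ ¬done)) = {0, 1, 2, 3, 5, 6}
Sat(error ∧ (AF (lock ∨ ¬done))) = {1, 2, 3, 6}
EF (error ∧ (AF (lock ∨ ¬done))): least fixpoint, start Z0 = {1, 2, 3, 6}, add states with some successor in Z. Z1 = {1, 2, 3, 5, 6}; fixed.
Sat(EF (error ∧ (AF (lock ∨ ¬done)))) = {1, 2, 3, 5, 6}
|Sat(EF (error ∧ (AF (lock ∨ ¬done))))| = |{1, 2, 3, 5, 6}| = 5.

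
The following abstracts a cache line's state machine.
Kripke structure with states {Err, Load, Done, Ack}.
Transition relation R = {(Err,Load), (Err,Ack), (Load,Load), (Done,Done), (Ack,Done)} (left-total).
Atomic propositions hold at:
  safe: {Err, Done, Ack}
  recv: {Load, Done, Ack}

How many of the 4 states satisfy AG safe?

AG safe: greatest fixpoint, start Z0 = {Err, Done, Ack}, keep only states in Sat with every successor in Z. Z1 = {Done, Ack}; fixed.
Sat(AG safe) = {Done, Ack}
|Sat(AG safe)| = |{Done, Ack}| = 2.

2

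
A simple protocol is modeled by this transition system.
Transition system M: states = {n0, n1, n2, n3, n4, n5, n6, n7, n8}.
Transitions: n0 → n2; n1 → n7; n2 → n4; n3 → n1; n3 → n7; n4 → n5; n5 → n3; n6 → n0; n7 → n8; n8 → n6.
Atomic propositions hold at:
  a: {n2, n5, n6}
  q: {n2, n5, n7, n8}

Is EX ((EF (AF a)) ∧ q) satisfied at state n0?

Yes

AF a: least fixpoint, start Z0 = {n2, n5, n6}, add states with every successor in Z. Z1 = {n0, n2, n4, n5, n6, n8}; Z2 = {n0, n2, n4, n5, n6, n7, n8}; Z3 = {n0, n1, n2, n4, n5, n6, n7, n8}; Z4 = {n0, n1, n2, n3, n4, n5, n6, n7, n8}; fixed.
Sat(AF a) = {n0, n1, n2, n3, n4, n5, n6, n7, n8}
EF (AF a): least fixpoint, start Z0 = {n0, n1, n2, n3, n4, n5, n6, n7, n8}, add states with some successor in Z. Already a fixed point.
Sat(EF (AF a)) = {n0, n1, n2, n3, n4, n5, n6, n7, n8}
Sat((EF (AF a)) ∧ q) = {n2, n5, n7, n8}
Sat(EX ((EF (AF a)) ∧ q)) = {s : some successor in {n2, n5, n7, n8}} = {n0, n1, n3, n4, n7}
n0 ∈ Sat(EX ((EF (AF a)) ∧ q)) = {n0, n1, n3, n4, n7}, so the formula holds at n0.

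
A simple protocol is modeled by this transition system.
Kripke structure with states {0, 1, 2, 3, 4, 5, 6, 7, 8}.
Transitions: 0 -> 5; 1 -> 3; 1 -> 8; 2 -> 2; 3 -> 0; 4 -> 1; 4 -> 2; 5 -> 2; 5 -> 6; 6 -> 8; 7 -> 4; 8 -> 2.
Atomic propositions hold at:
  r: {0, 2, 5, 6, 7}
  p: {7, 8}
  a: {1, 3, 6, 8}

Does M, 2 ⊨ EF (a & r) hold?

No

Sat(a & r) = {6}
EF (a & r): least fixpoint, start Z0 = {6}, add states with some successor in Z. Z1 = {5, 6}; Z2 = {0, 5, 6}; Z3 = {0, 3, 5, 6}; Z4 = {0, 1, 3, 5, 6}; Z5 = {0, 1, 3, 4, 5, 6}; Z6 = {0, 1, 3, 4, 5, 6, 7}; fixed.
Sat(EF (a & r)) = {0, 1, 3, 4, 5, 6, 7}
2 ∉ Sat(EF (a & r)) = {0, 1, 3, 4, 5, 6, 7}, so the formula does not hold at 2.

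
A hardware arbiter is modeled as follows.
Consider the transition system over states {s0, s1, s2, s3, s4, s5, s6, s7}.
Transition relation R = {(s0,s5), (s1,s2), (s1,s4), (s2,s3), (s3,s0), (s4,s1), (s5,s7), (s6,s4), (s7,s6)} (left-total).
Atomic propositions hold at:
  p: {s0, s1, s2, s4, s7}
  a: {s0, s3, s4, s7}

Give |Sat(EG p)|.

EG p: greatest fixpoint, start Z0 = {s0, s1, s2, s4, s7}, keep only states in Sat with some successor in Z. Z1 = {s1, s4}; fixed.
Sat(EG p) = {s1, s4}
|Sat(EG p)| = |{s1, s4}| = 2.

2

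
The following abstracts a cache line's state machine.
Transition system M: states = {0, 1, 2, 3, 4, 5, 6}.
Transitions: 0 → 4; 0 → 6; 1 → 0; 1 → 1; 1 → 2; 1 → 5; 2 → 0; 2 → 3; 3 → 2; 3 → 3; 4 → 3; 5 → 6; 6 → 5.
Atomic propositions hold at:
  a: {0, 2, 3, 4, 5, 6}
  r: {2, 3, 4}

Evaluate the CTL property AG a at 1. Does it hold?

No

AG a: greatest fixpoint, start Z0 = {0, 2, 3, 4, 5, 6}, keep only states in Sat with every successor in Z. Already a fixed point.
Sat(AG a) = {0, 2, 3, 4, 5, 6}
1 ∉ Sat(AG a) = {0, 2, 3, 4, 5, 6}, so the formula does not hold at 1.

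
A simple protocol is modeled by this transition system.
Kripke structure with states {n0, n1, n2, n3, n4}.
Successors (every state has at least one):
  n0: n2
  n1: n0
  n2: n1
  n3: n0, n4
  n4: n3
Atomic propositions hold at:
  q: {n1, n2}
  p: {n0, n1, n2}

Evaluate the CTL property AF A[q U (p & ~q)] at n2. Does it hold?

Sat(~q) = {n0, n3, n4}
Sat(p & ~q) = {n0}
A[q U (p & ~q)]: least fixpoint, start Z0 = Sat((p & ~q)) = {n0}, add states in Sat(q) with every successor in Z. Z1 = {n0, n1}; Z2 = {n0, n1, n2}; fixed.
Sat(A[q U (p & ~q)]) = {n0, n1, n2}
AF A[q U (p & ~q)]: least fixpoint, start Z0 = {n0, n1, n2}, add states with every successor in Z. Already a fixed point.
Sat(AF A[q U (p & ~q)]) = {n0, n1, n2}
n2 ∈ Sat(AF A[q U (p & ~q)]) = {n0, n1, n2}, so the formula holds at n2.

Yes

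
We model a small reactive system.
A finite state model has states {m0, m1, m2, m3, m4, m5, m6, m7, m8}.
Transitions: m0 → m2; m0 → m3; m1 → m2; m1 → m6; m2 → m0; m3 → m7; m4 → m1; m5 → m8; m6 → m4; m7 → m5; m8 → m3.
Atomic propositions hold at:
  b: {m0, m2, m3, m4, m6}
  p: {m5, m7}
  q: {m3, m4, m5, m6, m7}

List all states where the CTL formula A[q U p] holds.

{m3, m5, m7}

A[q U p]: least fixpoint, start Z0 = Sat(p) = {m5, m7}, add states in Sat(q) with every successor in Z. Z1 = {m3, m5, m7}; fixed.
Sat(A[q U p]) = {m3, m5, m7}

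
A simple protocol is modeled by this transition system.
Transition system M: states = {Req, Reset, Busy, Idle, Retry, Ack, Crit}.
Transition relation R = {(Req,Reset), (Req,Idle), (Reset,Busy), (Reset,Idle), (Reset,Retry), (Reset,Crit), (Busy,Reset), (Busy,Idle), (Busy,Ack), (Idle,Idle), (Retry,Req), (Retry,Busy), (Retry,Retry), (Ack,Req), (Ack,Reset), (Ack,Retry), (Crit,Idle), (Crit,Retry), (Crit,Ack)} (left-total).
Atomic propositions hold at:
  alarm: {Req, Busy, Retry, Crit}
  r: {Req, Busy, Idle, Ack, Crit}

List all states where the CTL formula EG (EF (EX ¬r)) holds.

{Req, Reset, Busy, Retry, Ack, Crit}

Sat(¬r) = {Reset, Retry}
Sat(EX ¬r) = {s : some successor in {Reset, Retry}} = {Req, Reset, Busy, Retry, Ack, Crit}
EF (EX ¬r): least fixpoint, start Z0 = {Req, Reset, Busy, Retry, Ack, Crit}, add states with some successor in Z. Already a fixed point.
Sat(EF (EX ¬r)) = {Req, Reset, Busy, Retry, Ack, Crit}
EG (EF (EX ¬r)): greatest fixpoint, start Z0 = {Req, Reset, Busy, Retry, Ack, Crit}, keep only states in Sat with some successor in Z. Already a fixed point.
Sat(EG (EF (EX ¬r))) = {Req, Reset, Busy, Retry, Ack, Crit}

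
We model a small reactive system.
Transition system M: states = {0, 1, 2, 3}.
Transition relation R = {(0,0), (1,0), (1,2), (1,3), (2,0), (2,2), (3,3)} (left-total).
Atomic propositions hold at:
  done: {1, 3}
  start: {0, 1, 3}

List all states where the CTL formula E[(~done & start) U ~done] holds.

{0, 2}

Sat(~done) = {0, 2}
Sat(~done & start) = {0}
E[(~done & start) U ~done]: least fixpoint, start Z0 = Sat(~done) = {0, 2}, add states in Sat(~done & start) with some successor in Z. Already a fixed point.
Sat(E[(~done & start) U ~done]) = {0, 2}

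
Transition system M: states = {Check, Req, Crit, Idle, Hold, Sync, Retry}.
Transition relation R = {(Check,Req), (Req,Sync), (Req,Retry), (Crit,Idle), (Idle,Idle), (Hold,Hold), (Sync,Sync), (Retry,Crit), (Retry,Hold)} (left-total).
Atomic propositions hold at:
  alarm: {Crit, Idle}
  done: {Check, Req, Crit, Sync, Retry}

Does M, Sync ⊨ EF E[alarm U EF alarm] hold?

No

EF alarm: least fixpoint, start Z0 = {Crit, Idle}, add states with some successor in Z. Z1 = {Crit, Idle, Retry}; Z2 = {Req, Crit, Idle, Retry}; Z3 = {Check, Req, Crit, Idle, Retry}; fixed.
Sat(EF alarm) = {Check, Req, Crit, Idle, Retry}
E[alarm U EF alarm]: least fixpoint, start Z0 = Sat(EF alarm) = {Check, Req, Crit, Idle, Retry}, add states in Sat(alarm) with some successor in Z. Already a fixed point.
Sat(E[alarm U EF alarm]) = {Check, Req, Crit, Idle, Retry}
EF E[alarm U EF alarm]: least fixpoint, start Z0 = {Check, Req, Crit, Idle, Retry}, add states with some successor in Z. Already a fixed point.
Sat(EF E[alarm U EF alarm]) = {Check, Req, Crit, Idle, Retry}
Sync ∉ Sat(EF E[alarm U EF alarm]) = {Check, Req, Crit, Idle, Retry}, so the formula does not hold at Sync.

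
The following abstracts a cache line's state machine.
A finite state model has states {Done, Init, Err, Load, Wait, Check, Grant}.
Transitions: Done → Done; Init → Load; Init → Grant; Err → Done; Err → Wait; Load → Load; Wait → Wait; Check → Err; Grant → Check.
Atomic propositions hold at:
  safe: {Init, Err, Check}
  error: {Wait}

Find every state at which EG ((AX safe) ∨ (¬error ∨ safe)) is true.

Sat(AX safe) = {s : every successor in {Init, Err, Check}} = {Check, Grant}
Sat(¬error) = {Done, Init, Err, Load, Check, Grant}
Sat(¬error ∨ safe) = {Done, Init, Err, Load, Check, Grant}
Sat((AX safe) ∨ (¬error ∨ safe)) = {Done, Init, Err, Load, Check, Grant}
EG ((AX safe) ∨ (¬error ∨ safe)): greatest fixpoint, start Z0 = {Done, Init, Err, Load, Check, Grant}, keep only states in Sat with some successor in Z. Already a fixed point.
Sat(EG ((AX safe) ∨ (¬error ∨ safe))) = {Done, Init, Err, Load, Check, Grant}

{Done, Init, Err, Load, Check, Grant}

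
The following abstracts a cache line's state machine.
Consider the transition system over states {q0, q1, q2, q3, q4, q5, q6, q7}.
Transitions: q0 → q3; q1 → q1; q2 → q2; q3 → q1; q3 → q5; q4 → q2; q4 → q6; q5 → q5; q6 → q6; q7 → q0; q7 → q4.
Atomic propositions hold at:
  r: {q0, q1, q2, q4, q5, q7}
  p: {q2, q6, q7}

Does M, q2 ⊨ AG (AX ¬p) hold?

No

Sat(¬p) = {q0, q1, q3, q4, q5}
Sat(AX ¬p) = {s : every successor in {q0, q1, q3, q4, q5}} = {q0, q1, q3, q5, q7}
AG (AX ¬p): greatest fixpoint, start Z0 = {q0, q1, q3, q5, q7}, keep only states in Sat with every successor in Z. Z1 = {q0, q1, q3, q5}; fixed.
Sat(AG (AX ¬p)) = {q0, q1, q3, q5}
q2 ∉ Sat(AG (AX ¬p)) = {q0, q1, q3, q5}, so the formula does not hold at q2.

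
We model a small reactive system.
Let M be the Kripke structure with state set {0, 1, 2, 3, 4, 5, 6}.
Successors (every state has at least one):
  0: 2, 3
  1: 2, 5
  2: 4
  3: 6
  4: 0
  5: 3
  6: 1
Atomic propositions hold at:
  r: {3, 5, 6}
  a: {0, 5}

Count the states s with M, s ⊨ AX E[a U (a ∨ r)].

Sat(a ∨ r) = {0, 3, 5, 6}
E[a U (a ∨ r)]: least fixpoint, start Z0 = Sat((a ∨ r)) = {0, 3, 5, 6}, add states in Sat(a) with some successor in Z. Already a fixed point.
Sat(E[a U (a ∨ r)]) = {0, 3, 5, 6}
Sat(AX E[a U (a ∨ r)]) = {s : every successor in {0, 3, 5, 6}} = {3, 4, 5}
|Sat(AX E[a U (a ∨ r)])| = |{3, 4, 5}| = 3.

3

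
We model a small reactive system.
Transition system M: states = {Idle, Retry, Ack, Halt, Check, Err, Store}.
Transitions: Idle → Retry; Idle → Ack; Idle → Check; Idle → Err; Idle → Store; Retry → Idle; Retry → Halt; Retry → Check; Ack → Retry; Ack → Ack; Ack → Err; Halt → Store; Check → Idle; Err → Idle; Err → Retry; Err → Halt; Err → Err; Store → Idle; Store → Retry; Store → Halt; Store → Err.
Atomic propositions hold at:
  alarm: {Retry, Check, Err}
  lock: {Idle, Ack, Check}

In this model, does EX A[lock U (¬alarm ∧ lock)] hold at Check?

Yes

Sat(¬alarm) = {Idle, Ack, Halt, Store}
Sat(¬alarm ∧ lock) = {Idle, Ack}
A[lock U (¬alarm ∧ lock)]: least fixpoint, start Z0 = Sat((¬alarm ∧ lock)) = {Idle, Ack}, add states in Sat(lock) with every successor in Z. Z1 = {Idle, Ack, Check}; fixed.
Sat(A[lock U (¬alarm ∧ lock)]) = {Idle, Ack, Check}
Sat(EX A[lock U (¬alarm ∧ lock)]) = {s : some successor in {Idle, Ack, Check}} = {Idle, Retry, Ack, Check, Err, Store}
Check ∈ Sat(EX A[lock U (¬alarm ∧ lock)]) = {Idle, Retry, Ack, Check, Err, Store}, so the formula holds at Check.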